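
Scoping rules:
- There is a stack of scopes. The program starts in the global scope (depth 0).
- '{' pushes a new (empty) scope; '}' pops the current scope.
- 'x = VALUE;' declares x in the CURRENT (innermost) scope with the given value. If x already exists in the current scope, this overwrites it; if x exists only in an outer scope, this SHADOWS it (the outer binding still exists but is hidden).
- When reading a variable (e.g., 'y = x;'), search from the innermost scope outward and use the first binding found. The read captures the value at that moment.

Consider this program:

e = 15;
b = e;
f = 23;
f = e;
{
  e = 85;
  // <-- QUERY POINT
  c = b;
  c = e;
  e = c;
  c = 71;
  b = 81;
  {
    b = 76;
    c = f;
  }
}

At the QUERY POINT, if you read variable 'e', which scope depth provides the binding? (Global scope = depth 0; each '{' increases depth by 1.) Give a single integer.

Step 1: declare e=15 at depth 0
Step 2: declare b=(read e)=15 at depth 0
Step 3: declare f=23 at depth 0
Step 4: declare f=(read e)=15 at depth 0
Step 5: enter scope (depth=1)
Step 6: declare e=85 at depth 1
Visible at query point: b=15 e=85 f=15

Answer: 1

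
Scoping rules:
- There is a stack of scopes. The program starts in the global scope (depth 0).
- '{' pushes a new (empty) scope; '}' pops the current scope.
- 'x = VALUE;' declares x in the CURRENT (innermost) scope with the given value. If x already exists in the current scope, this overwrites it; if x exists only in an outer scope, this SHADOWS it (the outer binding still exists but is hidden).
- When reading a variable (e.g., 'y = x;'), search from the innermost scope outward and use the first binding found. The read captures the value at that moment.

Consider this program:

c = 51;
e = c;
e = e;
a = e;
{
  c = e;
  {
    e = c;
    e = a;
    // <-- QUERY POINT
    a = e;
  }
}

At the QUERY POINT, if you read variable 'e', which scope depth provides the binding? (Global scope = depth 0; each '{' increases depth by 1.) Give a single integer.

Step 1: declare c=51 at depth 0
Step 2: declare e=(read c)=51 at depth 0
Step 3: declare e=(read e)=51 at depth 0
Step 4: declare a=(read e)=51 at depth 0
Step 5: enter scope (depth=1)
Step 6: declare c=(read e)=51 at depth 1
Step 7: enter scope (depth=2)
Step 8: declare e=(read c)=51 at depth 2
Step 9: declare e=(read a)=51 at depth 2
Visible at query point: a=51 c=51 e=51

Answer: 2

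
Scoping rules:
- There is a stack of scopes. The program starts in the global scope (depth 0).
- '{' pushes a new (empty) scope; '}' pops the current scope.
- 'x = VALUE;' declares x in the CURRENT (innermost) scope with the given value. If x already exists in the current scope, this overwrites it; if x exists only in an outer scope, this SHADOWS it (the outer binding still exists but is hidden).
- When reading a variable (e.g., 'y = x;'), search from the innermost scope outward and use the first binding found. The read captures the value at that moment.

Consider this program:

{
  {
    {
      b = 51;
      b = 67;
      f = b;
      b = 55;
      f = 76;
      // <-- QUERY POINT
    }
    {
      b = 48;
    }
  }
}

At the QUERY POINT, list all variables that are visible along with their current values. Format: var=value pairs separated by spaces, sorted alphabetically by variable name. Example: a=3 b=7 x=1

Answer: b=55 f=76

Derivation:
Step 1: enter scope (depth=1)
Step 2: enter scope (depth=2)
Step 3: enter scope (depth=3)
Step 4: declare b=51 at depth 3
Step 5: declare b=67 at depth 3
Step 6: declare f=(read b)=67 at depth 3
Step 7: declare b=55 at depth 3
Step 8: declare f=76 at depth 3
Visible at query point: b=55 f=76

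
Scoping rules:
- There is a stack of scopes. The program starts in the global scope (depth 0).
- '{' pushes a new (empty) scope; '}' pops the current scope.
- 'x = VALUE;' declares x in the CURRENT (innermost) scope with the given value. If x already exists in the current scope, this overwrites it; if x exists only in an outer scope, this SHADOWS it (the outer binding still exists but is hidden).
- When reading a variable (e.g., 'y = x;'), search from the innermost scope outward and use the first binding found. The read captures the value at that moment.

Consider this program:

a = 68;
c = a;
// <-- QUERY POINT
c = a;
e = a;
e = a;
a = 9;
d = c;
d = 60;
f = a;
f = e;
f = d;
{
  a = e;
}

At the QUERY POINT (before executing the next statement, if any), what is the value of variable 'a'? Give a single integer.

Step 1: declare a=68 at depth 0
Step 2: declare c=(read a)=68 at depth 0
Visible at query point: a=68 c=68

Answer: 68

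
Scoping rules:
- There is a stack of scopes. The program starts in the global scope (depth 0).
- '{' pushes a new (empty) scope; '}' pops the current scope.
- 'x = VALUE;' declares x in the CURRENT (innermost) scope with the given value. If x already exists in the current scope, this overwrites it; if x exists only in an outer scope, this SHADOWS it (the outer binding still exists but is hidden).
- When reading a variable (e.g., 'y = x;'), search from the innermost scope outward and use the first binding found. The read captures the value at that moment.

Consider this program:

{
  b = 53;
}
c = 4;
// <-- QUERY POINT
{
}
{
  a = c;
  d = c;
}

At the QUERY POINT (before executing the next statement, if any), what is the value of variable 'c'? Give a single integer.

Step 1: enter scope (depth=1)
Step 2: declare b=53 at depth 1
Step 3: exit scope (depth=0)
Step 4: declare c=4 at depth 0
Visible at query point: c=4

Answer: 4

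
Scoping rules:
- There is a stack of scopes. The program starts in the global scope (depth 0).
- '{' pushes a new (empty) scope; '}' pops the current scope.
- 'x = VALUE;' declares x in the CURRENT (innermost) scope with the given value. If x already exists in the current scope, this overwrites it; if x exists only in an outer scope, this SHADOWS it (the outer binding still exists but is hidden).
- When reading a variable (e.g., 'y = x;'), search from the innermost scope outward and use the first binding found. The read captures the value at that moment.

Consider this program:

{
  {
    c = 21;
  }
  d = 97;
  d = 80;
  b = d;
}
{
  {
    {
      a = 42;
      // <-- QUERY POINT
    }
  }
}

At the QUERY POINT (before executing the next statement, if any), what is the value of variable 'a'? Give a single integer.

Step 1: enter scope (depth=1)
Step 2: enter scope (depth=2)
Step 3: declare c=21 at depth 2
Step 4: exit scope (depth=1)
Step 5: declare d=97 at depth 1
Step 6: declare d=80 at depth 1
Step 7: declare b=(read d)=80 at depth 1
Step 8: exit scope (depth=0)
Step 9: enter scope (depth=1)
Step 10: enter scope (depth=2)
Step 11: enter scope (depth=3)
Step 12: declare a=42 at depth 3
Visible at query point: a=42

Answer: 42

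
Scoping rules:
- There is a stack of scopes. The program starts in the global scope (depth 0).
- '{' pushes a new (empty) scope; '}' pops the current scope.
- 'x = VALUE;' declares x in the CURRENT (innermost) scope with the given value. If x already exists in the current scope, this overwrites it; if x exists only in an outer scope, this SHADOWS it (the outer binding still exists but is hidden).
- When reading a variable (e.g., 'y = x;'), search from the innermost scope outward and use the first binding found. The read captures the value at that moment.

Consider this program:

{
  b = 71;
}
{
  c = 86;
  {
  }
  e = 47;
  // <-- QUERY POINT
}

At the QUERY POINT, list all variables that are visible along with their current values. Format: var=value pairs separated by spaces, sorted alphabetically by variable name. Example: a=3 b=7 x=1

Step 1: enter scope (depth=1)
Step 2: declare b=71 at depth 1
Step 3: exit scope (depth=0)
Step 4: enter scope (depth=1)
Step 5: declare c=86 at depth 1
Step 6: enter scope (depth=2)
Step 7: exit scope (depth=1)
Step 8: declare e=47 at depth 1
Visible at query point: c=86 e=47

Answer: c=86 e=47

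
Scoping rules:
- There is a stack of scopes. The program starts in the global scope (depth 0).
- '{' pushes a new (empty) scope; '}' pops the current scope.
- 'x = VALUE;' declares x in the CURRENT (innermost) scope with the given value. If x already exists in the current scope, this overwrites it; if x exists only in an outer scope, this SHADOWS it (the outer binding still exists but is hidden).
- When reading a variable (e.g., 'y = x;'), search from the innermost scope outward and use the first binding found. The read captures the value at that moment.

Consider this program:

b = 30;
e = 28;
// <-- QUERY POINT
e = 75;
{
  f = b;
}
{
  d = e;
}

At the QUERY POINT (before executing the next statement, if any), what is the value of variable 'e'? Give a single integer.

Answer: 28

Derivation:
Step 1: declare b=30 at depth 0
Step 2: declare e=28 at depth 0
Visible at query point: b=30 e=28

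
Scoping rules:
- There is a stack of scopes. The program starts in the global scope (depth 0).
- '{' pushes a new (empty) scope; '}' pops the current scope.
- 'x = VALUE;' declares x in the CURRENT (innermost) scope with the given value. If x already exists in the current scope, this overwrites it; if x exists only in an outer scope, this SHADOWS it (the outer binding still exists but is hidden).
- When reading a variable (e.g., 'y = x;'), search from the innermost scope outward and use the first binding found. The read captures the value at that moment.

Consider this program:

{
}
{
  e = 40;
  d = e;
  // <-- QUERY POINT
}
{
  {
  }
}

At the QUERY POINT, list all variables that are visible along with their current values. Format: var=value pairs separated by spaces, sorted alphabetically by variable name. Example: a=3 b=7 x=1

Step 1: enter scope (depth=1)
Step 2: exit scope (depth=0)
Step 3: enter scope (depth=1)
Step 4: declare e=40 at depth 1
Step 5: declare d=(read e)=40 at depth 1
Visible at query point: d=40 e=40

Answer: d=40 e=40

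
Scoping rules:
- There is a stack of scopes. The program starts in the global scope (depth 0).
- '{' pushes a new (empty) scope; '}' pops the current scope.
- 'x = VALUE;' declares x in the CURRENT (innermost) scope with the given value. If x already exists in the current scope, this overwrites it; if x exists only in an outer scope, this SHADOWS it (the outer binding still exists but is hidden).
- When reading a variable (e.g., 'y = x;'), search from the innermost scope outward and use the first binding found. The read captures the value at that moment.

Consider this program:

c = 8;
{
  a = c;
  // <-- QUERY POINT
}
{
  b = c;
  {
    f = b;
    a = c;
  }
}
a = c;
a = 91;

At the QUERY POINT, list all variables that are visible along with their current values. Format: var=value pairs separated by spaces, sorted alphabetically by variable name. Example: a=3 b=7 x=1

Answer: a=8 c=8

Derivation:
Step 1: declare c=8 at depth 0
Step 2: enter scope (depth=1)
Step 3: declare a=(read c)=8 at depth 1
Visible at query point: a=8 c=8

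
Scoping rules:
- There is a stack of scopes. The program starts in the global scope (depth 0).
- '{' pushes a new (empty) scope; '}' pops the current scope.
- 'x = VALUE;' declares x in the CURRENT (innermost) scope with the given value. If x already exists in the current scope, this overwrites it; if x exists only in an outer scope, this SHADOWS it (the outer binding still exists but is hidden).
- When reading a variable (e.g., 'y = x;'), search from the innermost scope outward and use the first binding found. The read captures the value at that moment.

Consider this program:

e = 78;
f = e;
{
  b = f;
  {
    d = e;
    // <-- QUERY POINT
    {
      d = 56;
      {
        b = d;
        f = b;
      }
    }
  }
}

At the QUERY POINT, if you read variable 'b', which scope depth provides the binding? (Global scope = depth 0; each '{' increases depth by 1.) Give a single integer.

Step 1: declare e=78 at depth 0
Step 2: declare f=(read e)=78 at depth 0
Step 3: enter scope (depth=1)
Step 4: declare b=(read f)=78 at depth 1
Step 5: enter scope (depth=2)
Step 6: declare d=(read e)=78 at depth 2
Visible at query point: b=78 d=78 e=78 f=78

Answer: 1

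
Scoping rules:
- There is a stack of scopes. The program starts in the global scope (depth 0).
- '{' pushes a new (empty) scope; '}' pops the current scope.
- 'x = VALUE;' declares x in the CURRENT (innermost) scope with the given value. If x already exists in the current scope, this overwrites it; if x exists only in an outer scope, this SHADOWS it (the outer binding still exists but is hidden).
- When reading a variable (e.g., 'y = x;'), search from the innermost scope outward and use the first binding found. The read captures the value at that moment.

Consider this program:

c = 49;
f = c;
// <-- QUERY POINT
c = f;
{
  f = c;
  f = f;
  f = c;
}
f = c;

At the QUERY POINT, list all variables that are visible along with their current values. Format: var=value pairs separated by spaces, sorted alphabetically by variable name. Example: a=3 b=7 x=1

Answer: c=49 f=49

Derivation:
Step 1: declare c=49 at depth 0
Step 2: declare f=(read c)=49 at depth 0
Visible at query point: c=49 f=49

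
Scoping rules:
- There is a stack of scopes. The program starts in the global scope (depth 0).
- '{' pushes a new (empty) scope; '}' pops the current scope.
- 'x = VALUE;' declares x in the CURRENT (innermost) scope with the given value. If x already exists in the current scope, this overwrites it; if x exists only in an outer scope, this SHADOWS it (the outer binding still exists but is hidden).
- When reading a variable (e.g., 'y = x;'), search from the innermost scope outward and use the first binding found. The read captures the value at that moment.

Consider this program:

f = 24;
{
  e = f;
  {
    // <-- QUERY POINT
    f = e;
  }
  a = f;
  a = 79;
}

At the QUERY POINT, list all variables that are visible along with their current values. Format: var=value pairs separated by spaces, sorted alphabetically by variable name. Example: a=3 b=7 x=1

Step 1: declare f=24 at depth 0
Step 2: enter scope (depth=1)
Step 3: declare e=(read f)=24 at depth 1
Step 4: enter scope (depth=2)
Visible at query point: e=24 f=24

Answer: e=24 f=24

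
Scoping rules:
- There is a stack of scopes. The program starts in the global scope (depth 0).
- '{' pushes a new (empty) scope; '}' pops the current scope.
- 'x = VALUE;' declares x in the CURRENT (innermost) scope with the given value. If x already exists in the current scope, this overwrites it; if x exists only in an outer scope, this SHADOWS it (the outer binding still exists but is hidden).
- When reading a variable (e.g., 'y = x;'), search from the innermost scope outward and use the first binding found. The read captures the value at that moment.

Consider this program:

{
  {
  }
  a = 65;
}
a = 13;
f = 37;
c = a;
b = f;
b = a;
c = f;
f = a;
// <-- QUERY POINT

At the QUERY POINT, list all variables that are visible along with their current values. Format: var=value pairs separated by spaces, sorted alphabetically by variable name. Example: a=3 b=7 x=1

Step 1: enter scope (depth=1)
Step 2: enter scope (depth=2)
Step 3: exit scope (depth=1)
Step 4: declare a=65 at depth 1
Step 5: exit scope (depth=0)
Step 6: declare a=13 at depth 0
Step 7: declare f=37 at depth 0
Step 8: declare c=(read a)=13 at depth 0
Step 9: declare b=(read f)=37 at depth 0
Step 10: declare b=(read a)=13 at depth 0
Step 11: declare c=(read f)=37 at depth 0
Step 12: declare f=(read a)=13 at depth 0
Visible at query point: a=13 b=13 c=37 f=13

Answer: a=13 b=13 c=37 f=13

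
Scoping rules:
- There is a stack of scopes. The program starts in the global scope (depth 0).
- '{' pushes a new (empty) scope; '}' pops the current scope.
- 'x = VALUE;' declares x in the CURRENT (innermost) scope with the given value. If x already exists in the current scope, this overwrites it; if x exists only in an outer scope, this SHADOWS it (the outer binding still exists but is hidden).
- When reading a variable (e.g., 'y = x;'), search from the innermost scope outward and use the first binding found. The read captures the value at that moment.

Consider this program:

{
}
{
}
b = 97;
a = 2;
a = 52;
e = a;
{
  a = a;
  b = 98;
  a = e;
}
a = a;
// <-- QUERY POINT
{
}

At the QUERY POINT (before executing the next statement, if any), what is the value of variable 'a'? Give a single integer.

Step 1: enter scope (depth=1)
Step 2: exit scope (depth=0)
Step 3: enter scope (depth=1)
Step 4: exit scope (depth=0)
Step 5: declare b=97 at depth 0
Step 6: declare a=2 at depth 0
Step 7: declare a=52 at depth 0
Step 8: declare e=(read a)=52 at depth 0
Step 9: enter scope (depth=1)
Step 10: declare a=(read a)=52 at depth 1
Step 11: declare b=98 at depth 1
Step 12: declare a=(read e)=52 at depth 1
Step 13: exit scope (depth=0)
Step 14: declare a=(read a)=52 at depth 0
Visible at query point: a=52 b=97 e=52

Answer: 52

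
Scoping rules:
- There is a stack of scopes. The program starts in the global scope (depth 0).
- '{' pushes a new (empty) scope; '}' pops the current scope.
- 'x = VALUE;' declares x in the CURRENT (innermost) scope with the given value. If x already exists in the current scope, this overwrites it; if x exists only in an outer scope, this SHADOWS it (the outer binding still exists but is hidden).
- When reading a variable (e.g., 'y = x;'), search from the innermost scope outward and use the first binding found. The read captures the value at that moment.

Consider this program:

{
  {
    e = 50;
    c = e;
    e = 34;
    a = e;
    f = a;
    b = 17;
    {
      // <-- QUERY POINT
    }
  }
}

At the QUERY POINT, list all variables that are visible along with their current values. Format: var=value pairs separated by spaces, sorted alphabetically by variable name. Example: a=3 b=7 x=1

Answer: a=34 b=17 c=50 e=34 f=34

Derivation:
Step 1: enter scope (depth=1)
Step 2: enter scope (depth=2)
Step 3: declare e=50 at depth 2
Step 4: declare c=(read e)=50 at depth 2
Step 5: declare e=34 at depth 2
Step 6: declare a=(read e)=34 at depth 2
Step 7: declare f=(read a)=34 at depth 2
Step 8: declare b=17 at depth 2
Step 9: enter scope (depth=3)
Visible at query point: a=34 b=17 c=50 e=34 f=34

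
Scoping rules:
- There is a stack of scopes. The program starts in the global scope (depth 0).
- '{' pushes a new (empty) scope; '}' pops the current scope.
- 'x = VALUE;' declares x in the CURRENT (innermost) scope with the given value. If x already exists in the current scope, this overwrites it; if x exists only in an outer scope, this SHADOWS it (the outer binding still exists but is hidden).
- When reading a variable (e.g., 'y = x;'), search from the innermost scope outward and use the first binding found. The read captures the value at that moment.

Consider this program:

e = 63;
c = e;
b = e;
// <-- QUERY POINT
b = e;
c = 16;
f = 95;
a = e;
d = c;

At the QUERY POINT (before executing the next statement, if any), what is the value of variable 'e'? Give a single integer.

Step 1: declare e=63 at depth 0
Step 2: declare c=(read e)=63 at depth 0
Step 3: declare b=(read e)=63 at depth 0
Visible at query point: b=63 c=63 e=63

Answer: 63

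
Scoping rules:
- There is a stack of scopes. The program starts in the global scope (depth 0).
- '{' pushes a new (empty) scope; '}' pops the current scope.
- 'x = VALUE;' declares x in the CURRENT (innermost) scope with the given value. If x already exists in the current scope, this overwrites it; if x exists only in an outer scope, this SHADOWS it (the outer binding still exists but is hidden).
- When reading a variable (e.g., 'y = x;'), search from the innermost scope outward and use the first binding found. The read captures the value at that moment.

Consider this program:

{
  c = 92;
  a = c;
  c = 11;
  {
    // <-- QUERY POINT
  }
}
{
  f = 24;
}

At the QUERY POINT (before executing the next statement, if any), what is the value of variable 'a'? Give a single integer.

Step 1: enter scope (depth=1)
Step 2: declare c=92 at depth 1
Step 3: declare a=(read c)=92 at depth 1
Step 4: declare c=11 at depth 1
Step 5: enter scope (depth=2)
Visible at query point: a=92 c=11

Answer: 92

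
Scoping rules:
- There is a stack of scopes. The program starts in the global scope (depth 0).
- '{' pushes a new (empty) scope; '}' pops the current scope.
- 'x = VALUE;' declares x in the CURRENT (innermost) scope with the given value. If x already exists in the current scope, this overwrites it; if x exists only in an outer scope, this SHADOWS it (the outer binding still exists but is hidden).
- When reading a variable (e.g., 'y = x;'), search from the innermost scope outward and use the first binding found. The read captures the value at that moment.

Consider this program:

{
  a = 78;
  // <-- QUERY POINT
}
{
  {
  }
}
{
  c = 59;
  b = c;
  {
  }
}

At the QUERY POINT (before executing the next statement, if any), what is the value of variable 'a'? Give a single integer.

Answer: 78

Derivation:
Step 1: enter scope (depth=1)
Step 2: declare a=78 at depth 1
Visible at query point: a=78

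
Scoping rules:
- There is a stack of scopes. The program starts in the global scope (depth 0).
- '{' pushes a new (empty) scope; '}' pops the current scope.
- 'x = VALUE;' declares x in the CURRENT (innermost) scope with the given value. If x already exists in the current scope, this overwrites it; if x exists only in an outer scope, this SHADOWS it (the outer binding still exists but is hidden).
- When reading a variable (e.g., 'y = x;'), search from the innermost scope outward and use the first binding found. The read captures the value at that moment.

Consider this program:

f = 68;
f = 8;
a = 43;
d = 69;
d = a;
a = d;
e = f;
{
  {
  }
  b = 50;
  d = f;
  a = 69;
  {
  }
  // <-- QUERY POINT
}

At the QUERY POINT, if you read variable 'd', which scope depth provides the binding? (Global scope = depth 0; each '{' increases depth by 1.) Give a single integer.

Answer: 1

Derivation:
Step 1: declare f=68 at depth 0
Step 2: declare f=8 at depth 0
Step 3: declare a=43 at depth 0
Step 4: declare d=69 at depth 0
Step 5: declare d=(read a)=43 at depth 0
Step 6: declare a=(read d)=43 at depth 0
Step 7: declare e=(read f)=8 at depth 0
Step 8: enter scope (depth=1)
Step 9: enter scope (depth=2)
Step 10: exit scope (depth=1)
Step 11: declare b=50 at depth 1
Step 12: declare d=(read f)=8 at depth 1
Step 13: declare a=69 at depth 1
Step 14: enter scope (depth=2)
Step 15: exit scope (depth=1)
Visible at query point: a=69 b=50 d=8 e=8 f=8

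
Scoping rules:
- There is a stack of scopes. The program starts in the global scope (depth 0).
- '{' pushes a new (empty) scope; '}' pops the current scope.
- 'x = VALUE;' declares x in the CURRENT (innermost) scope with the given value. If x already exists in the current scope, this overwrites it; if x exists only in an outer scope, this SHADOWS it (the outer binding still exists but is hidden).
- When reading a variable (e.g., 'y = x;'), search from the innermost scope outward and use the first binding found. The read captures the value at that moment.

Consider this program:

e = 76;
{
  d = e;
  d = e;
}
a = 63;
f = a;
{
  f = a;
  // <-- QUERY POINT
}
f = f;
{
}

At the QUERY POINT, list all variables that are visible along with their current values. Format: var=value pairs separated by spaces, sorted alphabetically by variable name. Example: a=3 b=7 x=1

Step 1: declare e=76 at depth 0
Step 2: enter scope (depth=1)
Step 3: declare d=(read e)=76 at depth 1
Step 4: declare d=(read e)=76 at depth 1
Step 5: exit scope (depth=0)
Step 6: declare a=63 at depth 0
Step 7: declare f=(read a)=63 at depth 0
Step 8: enter scope (depth=1)
Step 9: declare f=(read a)=63 at depth 1
Visible at query point: a=63 e=76 f=63

Answer: a=63 e=76 f=63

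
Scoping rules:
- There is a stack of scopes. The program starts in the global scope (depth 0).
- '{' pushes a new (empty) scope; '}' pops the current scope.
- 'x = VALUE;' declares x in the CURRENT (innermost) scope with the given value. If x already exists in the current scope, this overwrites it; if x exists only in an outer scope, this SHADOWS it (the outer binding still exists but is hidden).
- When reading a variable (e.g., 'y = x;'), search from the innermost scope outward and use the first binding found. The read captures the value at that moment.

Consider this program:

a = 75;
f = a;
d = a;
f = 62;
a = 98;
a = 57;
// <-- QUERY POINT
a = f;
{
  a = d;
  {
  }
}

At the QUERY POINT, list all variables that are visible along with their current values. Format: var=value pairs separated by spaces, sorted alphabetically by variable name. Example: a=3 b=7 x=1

Answer: a=57 d=75 f=62

Derivation:
Step 1: declare a=75 at depth 0
Step 2: declare f=(read a)=75 at depth 0
Step 3: declare d=(read a)=75 at depth 0
Step 4: declare f=62 at depth 0
Step 5: declare a=98 at depth 0
Step 6: declare a=57 at depth 0
Visible at query point: a=57 d=75 f=62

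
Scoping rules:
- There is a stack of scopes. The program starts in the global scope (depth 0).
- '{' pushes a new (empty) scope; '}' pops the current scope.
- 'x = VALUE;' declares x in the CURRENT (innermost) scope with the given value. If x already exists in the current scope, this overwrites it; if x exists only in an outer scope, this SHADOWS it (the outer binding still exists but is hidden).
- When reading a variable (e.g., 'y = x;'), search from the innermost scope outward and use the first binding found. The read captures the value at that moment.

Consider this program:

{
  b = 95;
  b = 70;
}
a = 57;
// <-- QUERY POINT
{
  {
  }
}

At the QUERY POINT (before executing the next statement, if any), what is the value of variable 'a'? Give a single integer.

Answer: 57

Derivation:
Step 1: enter scope (depth=1)
Step 2: declare b=95 at depth 1
Step 3: declare b=70 at depth 1
Step 4: exit scope (depth=0)
Step 5: declare a=57 at depth 0
Visible at query point: a=57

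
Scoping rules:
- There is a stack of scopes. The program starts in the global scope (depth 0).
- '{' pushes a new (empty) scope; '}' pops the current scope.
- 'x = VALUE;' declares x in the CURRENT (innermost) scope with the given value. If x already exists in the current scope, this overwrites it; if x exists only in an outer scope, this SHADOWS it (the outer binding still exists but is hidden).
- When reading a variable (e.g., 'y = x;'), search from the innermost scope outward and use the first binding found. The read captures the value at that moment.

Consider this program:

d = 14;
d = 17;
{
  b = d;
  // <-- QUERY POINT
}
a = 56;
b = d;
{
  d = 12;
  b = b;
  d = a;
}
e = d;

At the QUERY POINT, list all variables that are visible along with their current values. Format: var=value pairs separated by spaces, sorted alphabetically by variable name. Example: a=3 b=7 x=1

Step 1: declare d=14 at depth 0
Step 2: declare d=17 at depth 0
Step 3: enter scope (depth=1)
Step 4: declare b=(read d)=17 at depth 1
Visible at query point: b=17 d=17

Answer: b=17 d=17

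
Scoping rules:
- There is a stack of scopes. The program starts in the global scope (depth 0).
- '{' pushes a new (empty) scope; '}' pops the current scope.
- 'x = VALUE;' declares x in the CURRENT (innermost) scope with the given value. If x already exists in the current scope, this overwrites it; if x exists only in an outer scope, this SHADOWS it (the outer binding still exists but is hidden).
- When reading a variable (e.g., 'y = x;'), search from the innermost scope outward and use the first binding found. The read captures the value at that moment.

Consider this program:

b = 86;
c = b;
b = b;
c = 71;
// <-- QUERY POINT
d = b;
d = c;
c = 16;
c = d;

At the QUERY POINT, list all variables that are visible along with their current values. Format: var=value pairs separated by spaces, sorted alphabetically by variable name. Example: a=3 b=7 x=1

Step 1: declare b=86 at depth 0
Step 2: declare c=(read b)=86 at depth 0
Step 3: declare b=(read b)=86 at depth 0
Step 4: declare c=71 at depth 0
Visible at query point: b=86 c=71

Answer: b=86 c=71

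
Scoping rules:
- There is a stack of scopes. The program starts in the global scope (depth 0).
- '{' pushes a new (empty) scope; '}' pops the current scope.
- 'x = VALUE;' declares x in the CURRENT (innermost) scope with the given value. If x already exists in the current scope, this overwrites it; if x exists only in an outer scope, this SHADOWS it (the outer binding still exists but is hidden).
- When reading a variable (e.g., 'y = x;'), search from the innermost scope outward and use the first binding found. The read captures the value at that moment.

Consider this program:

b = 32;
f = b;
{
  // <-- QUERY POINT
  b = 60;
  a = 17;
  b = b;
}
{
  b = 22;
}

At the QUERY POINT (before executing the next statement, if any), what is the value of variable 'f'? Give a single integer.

Answer: 32

Derivation:
Step 1: declare b=32 at depth 0
Step 2: declare f=(read b)=32 at depth 0
Step 3: enter scope (depth=1)
Visible at query point: b=32 f=32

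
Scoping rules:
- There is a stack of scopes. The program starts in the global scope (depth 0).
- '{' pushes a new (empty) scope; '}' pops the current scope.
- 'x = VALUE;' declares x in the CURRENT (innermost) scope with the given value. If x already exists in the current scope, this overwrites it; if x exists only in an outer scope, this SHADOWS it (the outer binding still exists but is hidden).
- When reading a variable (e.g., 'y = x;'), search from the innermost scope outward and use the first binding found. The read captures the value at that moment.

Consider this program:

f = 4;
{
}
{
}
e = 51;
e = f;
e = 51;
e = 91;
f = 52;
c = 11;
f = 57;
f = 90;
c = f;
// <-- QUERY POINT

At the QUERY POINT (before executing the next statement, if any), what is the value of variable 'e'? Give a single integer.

Answer: 91

Derivation:
Step 1: declare f=4 at depth 0
Step 2: enter scope (depth=1)
Step 3: exit scope (depth=0)
Step 4: enter scope (depth=1)
Step 5: exit scope (depth=0)
Step 6: declare e=51 at depth 0
Step 7: declare e=(read f)=4 at depth 0
Step 8: declare e=51 at depth 0
Step 9: declare e=91 at depth 0
Step 10: declare f=52 at depth 0
Step 11: declare c=11 at depth 0
Step 12: declare f=57 at depth 0
Step 13: declare f=90 at depth 0
Step 14: declare c=(read f)=90 at depth 0
Visible at query point: c=90 e=91 f=90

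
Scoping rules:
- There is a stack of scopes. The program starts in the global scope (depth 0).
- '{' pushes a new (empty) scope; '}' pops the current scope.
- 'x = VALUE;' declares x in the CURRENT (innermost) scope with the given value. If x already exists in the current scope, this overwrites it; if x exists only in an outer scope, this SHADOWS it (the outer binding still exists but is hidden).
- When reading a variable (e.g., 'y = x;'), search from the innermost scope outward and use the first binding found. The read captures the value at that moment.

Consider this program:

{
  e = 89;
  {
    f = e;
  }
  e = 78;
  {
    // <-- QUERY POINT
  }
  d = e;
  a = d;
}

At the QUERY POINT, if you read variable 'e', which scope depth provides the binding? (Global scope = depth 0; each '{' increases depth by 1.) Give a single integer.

Answer: 1

Derivation:
Step 1: enter scope (depth=1)
Step 2: declare e=89 at depth 1
Step 3: enter scope (depth=2)
Step 4: declare f=(read e)=89 at depth 2
Step 5: exit scope (depth=1)
Step 6: declare e=78 at depth 1
Step 7: enter scope (depth=2)
Visible at query point: e=78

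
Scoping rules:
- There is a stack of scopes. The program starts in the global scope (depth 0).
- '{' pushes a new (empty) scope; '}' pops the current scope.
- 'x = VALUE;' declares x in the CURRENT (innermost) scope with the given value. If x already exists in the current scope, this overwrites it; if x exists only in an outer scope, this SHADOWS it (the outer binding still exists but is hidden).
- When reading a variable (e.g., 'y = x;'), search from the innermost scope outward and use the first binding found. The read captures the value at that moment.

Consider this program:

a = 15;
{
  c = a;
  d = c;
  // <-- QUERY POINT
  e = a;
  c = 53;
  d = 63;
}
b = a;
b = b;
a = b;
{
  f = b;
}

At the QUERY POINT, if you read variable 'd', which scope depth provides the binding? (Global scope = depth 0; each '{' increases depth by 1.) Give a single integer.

Answer: 1

Derivation:
Step 1: declare a=15 at depth 0
Step 2: enter scope (depth=1)
Step 3: declare c=(read a)=15 at depth 1
Step 4: declare d=(read c)=15 at depth 1
Visible at query point: a=15 c=15 d=15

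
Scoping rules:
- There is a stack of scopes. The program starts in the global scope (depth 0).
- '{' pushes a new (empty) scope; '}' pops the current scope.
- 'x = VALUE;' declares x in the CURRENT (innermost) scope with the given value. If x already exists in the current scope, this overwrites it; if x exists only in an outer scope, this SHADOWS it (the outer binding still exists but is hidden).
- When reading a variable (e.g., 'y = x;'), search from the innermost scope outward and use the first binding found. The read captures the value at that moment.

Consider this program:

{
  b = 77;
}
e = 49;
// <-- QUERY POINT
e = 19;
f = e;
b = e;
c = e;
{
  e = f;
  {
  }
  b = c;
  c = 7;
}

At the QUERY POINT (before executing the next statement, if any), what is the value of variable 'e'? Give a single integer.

Answer: 49

Derivation:
Step 1: enter scope (depth=1)
Step 2: declare b=77 at depth 1
Step 3: exit scope (depth=0)
Step 4: declare e=49 at depth 0
Visible at query point: e=49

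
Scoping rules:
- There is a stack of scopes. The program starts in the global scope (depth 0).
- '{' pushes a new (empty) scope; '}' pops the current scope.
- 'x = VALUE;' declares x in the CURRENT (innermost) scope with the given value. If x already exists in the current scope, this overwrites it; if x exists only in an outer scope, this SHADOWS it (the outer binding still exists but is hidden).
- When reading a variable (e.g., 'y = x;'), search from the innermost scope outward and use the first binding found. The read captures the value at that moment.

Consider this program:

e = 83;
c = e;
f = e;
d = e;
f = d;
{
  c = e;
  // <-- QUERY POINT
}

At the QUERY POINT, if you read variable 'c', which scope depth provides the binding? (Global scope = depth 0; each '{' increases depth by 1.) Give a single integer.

Answer: 1

Derivation:
Step 1: declare e=83 at depth 0
Step 2: declare c=(read e)=83 at depth 0
Step 3: declare f=(read e)=83 at depth 0
Step 4: declare d=(read e)=83 at depth 0
Step 5: declare f=(read d)=83 at depth 0
Step 6: enter scope (depth=1)
Step 7: declare c=(read e)=83 at depth 1
Visible at query point: c=83 d=83 e=83 f=83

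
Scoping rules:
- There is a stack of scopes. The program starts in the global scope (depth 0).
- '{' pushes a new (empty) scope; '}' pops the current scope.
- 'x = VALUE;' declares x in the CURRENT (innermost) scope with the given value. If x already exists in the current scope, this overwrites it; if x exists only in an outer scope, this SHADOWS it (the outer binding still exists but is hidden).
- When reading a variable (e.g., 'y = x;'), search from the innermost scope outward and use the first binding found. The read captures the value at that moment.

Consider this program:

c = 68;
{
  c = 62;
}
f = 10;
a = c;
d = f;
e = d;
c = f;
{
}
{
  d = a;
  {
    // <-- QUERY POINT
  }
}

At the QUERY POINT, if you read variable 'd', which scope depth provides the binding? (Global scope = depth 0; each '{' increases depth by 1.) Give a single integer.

Answer: 1

Derivation:
Step 1: declare c=68 at depth 0
Step 2: enter scope (depth=1)
Step 3: declare c=62 at depth 1
Step 4: exit scope (depth=0)
Step 5: declare f=10 at depth 0
Step 6: declare a=(read c)=68 at depth 0
Step 7: declare d=(read f)=10 at depth 0
Step 8: declare e=(read d)=10 at depth 0
Step 9: declare c=(read f)=10 at depth 0
Step 10: enter scope (depth=1)
Step 11: exit scope (depth=0)
Step 12: enter scope (depth=1)
Step 13: declare d=(read a)=68 at depth 1
Step 14: enter scope (depth=2)
Visible at query point: a=68 c=10 d=68 e=10 f=10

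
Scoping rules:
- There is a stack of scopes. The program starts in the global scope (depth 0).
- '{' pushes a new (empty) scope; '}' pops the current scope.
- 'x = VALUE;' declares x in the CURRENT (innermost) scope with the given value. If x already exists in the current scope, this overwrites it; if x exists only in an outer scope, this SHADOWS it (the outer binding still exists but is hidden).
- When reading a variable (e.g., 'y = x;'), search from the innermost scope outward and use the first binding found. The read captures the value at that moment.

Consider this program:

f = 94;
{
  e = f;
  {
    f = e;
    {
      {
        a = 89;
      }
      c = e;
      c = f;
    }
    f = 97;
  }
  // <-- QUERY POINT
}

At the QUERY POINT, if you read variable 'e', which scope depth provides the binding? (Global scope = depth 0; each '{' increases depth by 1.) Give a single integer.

Step 1: declare f=94 at depth 0
Step 2: enter scope (depth=1)
Step 3: declare e=(read f)=94 at depth 1
Step 4: enter scope (depth=2)
Step 5: declare f=(read e)=94 at depth 2
Step 6: enter scope (depth=3)
Step 7: enter scope (depth=4)
Step 8: declare a=89 at depth 4
Step 9: exit scope (depth=3)
Step 10: declare c=(read e)=94 at depth 3
Step 11: declare c=(read f)=94 at depth 3
Step 12: exit scope (depth=2)
Step 13: declare f=97 at depth 2
Step 14: exit scope (depth=1)
Visible at query point: e=94 f=94

Answer: 1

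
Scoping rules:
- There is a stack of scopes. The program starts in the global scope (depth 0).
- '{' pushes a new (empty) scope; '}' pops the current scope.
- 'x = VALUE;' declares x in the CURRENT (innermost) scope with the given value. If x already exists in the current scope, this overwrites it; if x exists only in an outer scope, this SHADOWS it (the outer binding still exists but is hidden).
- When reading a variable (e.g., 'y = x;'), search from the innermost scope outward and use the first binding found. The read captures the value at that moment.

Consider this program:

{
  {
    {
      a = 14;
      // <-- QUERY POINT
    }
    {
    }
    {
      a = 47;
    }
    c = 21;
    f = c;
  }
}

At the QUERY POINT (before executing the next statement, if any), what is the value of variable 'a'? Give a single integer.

Step 1: enter scope (depth=1)
Step 2: enter scope (depth=2)
Step 3: enter scope (depth=3)
Step 4: declare a=14 at depth 3
Visible at query point: a=14

Answer: 14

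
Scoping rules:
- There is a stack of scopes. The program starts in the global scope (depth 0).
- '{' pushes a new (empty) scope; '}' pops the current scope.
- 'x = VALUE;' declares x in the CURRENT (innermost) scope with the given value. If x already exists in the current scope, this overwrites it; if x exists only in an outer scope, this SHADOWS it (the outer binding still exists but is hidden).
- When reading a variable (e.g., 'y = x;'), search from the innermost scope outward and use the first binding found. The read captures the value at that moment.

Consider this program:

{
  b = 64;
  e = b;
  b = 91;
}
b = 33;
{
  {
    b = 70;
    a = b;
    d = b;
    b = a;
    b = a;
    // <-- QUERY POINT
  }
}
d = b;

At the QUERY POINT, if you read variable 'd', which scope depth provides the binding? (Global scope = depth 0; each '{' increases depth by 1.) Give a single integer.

Answer: 2

Derivation:
Step 1: enter scope (depth=1)
Step 2: declare b=64 at depth 1
Step 3: declare e=(read b)=64 at depth 1
Step 4: declare b=91 at depth 1
Step 5: exit scope (depth=0)
Step 6: declare b=33 at depth 0
Step 7: enter scope (depth=1)
Step 8: enter scope (depth=2)
Step 9: declare b=70 at depth 2
Step 10: declare a=(read b)=70 at depth 2
Step 11: declare d=(read b)=70 at depth 2
Step 12: declare b=(read a)=70 at depth 2
Step 13: declare b=(read a)=70 at depth 2
Visible at query point: a=70 b=70 d=70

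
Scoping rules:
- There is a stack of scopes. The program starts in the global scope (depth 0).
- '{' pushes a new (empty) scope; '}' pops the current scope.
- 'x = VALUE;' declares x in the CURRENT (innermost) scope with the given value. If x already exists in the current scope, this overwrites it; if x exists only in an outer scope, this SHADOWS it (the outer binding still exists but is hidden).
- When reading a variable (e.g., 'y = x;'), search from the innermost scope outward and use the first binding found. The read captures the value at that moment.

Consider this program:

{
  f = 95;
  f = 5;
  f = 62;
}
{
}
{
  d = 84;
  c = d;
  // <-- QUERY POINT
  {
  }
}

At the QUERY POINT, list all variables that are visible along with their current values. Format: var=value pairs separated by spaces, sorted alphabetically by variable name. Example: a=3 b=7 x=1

Answer: c=84 d=84

Derivation:
Step 1: enter scope (depth=1)
Step 2: declare f=95 at depth 1
Step 3: declare f=5 at depth 1
Step 4: declare f=62 at depth 1
Step 5: exit scope (depth=0)
Step 6: enter scope (depth=1)
Step 7: exit scope (depth=0)
Step 8: enter scope (depth=1)
Step 9: declare d=84 at depth 1
Step 10: declare c=(read d)=84 at depth 1
Visible at query point: c=84 d=84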